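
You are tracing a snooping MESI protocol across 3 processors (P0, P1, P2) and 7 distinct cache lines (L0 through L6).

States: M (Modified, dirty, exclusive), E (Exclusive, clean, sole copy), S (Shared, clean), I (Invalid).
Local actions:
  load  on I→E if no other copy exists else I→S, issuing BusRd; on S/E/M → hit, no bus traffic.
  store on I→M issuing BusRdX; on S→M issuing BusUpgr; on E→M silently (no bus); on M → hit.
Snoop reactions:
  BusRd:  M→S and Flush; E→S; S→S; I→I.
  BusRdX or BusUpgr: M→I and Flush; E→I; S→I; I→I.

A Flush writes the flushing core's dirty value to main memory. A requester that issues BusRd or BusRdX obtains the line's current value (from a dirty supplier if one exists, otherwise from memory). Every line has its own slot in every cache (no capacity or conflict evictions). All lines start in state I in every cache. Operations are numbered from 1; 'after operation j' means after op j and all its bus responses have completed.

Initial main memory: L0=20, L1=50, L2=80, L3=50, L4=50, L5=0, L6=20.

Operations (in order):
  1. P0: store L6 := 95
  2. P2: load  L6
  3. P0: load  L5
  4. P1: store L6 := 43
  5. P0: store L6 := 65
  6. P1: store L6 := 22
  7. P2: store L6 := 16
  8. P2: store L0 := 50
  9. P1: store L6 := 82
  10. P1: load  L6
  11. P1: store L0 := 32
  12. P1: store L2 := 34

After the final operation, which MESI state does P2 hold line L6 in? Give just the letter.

state = I

  op1 P0: store L6 := 95 → M/I/I on L6; bus BusRdX; mem=20
  op2 P2: load  L6 → S/I/S on L6; bus BusRd Flush; mem=95
  op3 P0: load  L5 → E/I/I on L5; bus BusRd; mem=0
  op4 P1: store L6 := 43 → I/M/I on L6; bus BusRdX; mem=95
  op5 P0: store L6 := 65 → M/I/I on L6; bus BusRdX Flush; mem=43
  op6 P1: store L6 := 22 → I/M/I on L6; bus BusRdX Flush; mem=65
  op7 P2: store L6 := 16 → I/I/M on L6; bus BusRdX Flush; mem=22
  op8 P2: store L0 := 50 → I/I/M on L0; bus BusRdX; mem=20
  op9 P1: store L6 := 82 → I/M/I on L6; bus BusRdX Flush; mem=16
  op10 P1: load  L6 → I/M/I on L6; bus (none); mem=16
  op11 P1: store L0 := 32 → I/M/I on L0; bus BusRdX Flush; mem=50
  op12 P1: store L2 := 34 → I/M/I on L2; bus BusRdX; mem=80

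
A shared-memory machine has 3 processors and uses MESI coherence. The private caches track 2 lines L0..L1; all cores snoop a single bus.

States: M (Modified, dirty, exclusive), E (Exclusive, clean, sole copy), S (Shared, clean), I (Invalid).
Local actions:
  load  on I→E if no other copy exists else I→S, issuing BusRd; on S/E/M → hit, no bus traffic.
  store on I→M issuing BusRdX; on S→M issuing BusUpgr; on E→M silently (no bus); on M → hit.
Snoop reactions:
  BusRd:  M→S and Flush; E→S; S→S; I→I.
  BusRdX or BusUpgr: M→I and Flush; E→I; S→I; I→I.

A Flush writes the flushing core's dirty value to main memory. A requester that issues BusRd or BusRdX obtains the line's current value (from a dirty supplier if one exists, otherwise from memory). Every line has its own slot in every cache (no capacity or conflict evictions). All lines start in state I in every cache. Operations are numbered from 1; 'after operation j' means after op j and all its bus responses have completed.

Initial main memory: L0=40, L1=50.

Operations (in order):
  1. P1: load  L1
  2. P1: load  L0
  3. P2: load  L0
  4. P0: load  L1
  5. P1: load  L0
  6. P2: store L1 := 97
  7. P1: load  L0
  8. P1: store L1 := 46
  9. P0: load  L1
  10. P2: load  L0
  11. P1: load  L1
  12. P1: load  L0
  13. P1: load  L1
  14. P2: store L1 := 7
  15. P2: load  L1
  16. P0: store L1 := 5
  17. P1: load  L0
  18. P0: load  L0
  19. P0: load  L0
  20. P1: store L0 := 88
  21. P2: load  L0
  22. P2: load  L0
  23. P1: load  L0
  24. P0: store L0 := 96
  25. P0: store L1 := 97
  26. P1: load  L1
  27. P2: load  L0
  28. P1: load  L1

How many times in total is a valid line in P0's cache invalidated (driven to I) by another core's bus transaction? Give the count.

invalidations = 3

  op1 P1: load  L1 → I/E/I on L1; bus BusRd; mem=50
  op2 P1: load  L0 → I/E/I on L0; bus BusRd; mem=40
  op3 P2: load  L0 → I/S/S on L0; bus BusRd; mem=40
  op4 P0: load  L1 → S/S/I on L1; bus BusRd; mem=50
  op5 P1: load  L0 → I/S/S on L0; bus (none); mem=40
  op6 P2: store L1 := 97 → I/I/M on L1; bus BusRdX; mem=50
  op7 P1: load  L0 → I/S/S on L0; bus (none); mem=40
  op8 P1: store L1 := 46 → I/M/I on L1; bus BusRdX Flush; mem=97
  op9 P0: load  L1 → S/S/I on L1; bus BusRd Flush; mem=46
  op10 P2: load  L0 → I/S/S on L0; bus (none); mem=40
  op11 P1: load  L1 → S/S/I on L1; bus (none); mem=46
  op12 P1: load  L0 → I/S/S on L0; bus (none); mem=40
  op13 P1: load  L1 → S/S/I on L1; bus (none); mem=46
  op14 P2: store L1 := 7 → I/I/M on L1; bus BusRdX; mem=46
  op15 P2: load  L1 → I/I/M on L1; bus (none); mem=46
  op16 P0: store L1 := 5 → M/I/I on L1; bus BusRdX Flush; mem=7
  op17 P1: load  L0 → I/S/S on L0; bus (none); mem=40
  op18 P0: load  L0 → S/S/S on L0; bus BusRd; mem=40
  op19 P0: load  L0 → S/S/S on L0; bus (none); mem=40
  op20 P1: store L0 := 88 → I/M/I on L0; bus BusUpgr; mem=40
  op21 P2: load  L0 → I/S/S on L0; bus BusRd Flush; mem=88
  op22 P2: load  L0 → I/S/S on L0; bus (none); mem=88
  op23 P1: load  L0 → I/S/S on L0; bus (none); mem=88
  op24 P0: store L0 := 96 → M/I/I on L0; bus BusRdX; mem=88
  op25 P0: store L1 := 97 → M/I/I on L1; bus (none); mem=7
  op26 P1: load  L1 → S/S/I on L1; bus BusRd Flush; mem=97
  op27 P2: load  L0 → S/I/S on L0; bus BusRd Flush; mem=96
  op28 P1: load  L1 → S/S/I on L1; bus (none); mem=97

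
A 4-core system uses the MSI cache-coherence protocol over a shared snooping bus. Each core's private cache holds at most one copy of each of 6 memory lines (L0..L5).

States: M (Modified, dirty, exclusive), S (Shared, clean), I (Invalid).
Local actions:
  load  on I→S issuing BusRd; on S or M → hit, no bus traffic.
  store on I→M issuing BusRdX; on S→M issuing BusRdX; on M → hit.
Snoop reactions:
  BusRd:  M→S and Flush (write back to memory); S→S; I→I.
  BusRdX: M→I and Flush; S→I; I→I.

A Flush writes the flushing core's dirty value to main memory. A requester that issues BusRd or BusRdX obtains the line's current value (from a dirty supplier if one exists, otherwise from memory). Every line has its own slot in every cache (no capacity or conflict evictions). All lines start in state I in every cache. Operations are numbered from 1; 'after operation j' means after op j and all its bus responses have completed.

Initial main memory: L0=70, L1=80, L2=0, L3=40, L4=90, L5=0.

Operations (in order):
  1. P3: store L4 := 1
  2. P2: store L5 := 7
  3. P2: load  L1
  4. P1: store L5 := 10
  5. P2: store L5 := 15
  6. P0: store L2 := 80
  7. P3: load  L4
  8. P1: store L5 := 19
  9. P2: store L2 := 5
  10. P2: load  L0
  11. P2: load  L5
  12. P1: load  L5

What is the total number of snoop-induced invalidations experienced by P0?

invalidations = 1

1. P3: store L4 := 1  bus=[BusRdX]  L4: P0=I P1=I P2=I P3=M  mem[L4]=90
2. P2: store L5 := 7  bus=[BusRdX]  L5: P0=I P1=I P2=M P3=I  mem[L5]=0
3. P2: load  L1  bus=[BusRd]  L1: P0=I P1=I P2=S P3=I  mem[L1]=80
4. P1: store L5 := 10  bus=[BusRdX,Flush]  L5: P0=I P1=M P2=I P3=I  mem[L5]=7
5. P2: store L5 := 15  bus=[BusRdX,Flush]  L5: P0=I P1=I P2=M P3=I  mem[L5]=10
6. P0: store L2 := 80  bus=[BusRdX]  L2: P0=M P1=I P2=I P3=I  mem[L2]=0
7. P3: load  L4  bus=[-]  L4: P0=I P1=I P2=I P3=M  mem[L4]=90
8. P1: store L5 := 19  bus=[BusRdX,Flush]  L5: P0=I P1=M P2=I P3=I  mem[L5]=15
9. P2: store L2 := 5  bus=[BusRdX,Flush]  L2: P0=I P1=I P2=M P3=I  mem[L2]=80
10. P2: load  L0  bus=[BusRd]  L0: P0=I P1=I P2=S P3=I  mem[L0]=70
11. P2: load  L5  bus=[BusRd,Flush]  L5: P0=I P1=S P2=S P3=I  mem[L5]=19
12. P1: load  L5  bus=[-]  L5: P0=I P1=S P2=S P3=I  mem[L5]=19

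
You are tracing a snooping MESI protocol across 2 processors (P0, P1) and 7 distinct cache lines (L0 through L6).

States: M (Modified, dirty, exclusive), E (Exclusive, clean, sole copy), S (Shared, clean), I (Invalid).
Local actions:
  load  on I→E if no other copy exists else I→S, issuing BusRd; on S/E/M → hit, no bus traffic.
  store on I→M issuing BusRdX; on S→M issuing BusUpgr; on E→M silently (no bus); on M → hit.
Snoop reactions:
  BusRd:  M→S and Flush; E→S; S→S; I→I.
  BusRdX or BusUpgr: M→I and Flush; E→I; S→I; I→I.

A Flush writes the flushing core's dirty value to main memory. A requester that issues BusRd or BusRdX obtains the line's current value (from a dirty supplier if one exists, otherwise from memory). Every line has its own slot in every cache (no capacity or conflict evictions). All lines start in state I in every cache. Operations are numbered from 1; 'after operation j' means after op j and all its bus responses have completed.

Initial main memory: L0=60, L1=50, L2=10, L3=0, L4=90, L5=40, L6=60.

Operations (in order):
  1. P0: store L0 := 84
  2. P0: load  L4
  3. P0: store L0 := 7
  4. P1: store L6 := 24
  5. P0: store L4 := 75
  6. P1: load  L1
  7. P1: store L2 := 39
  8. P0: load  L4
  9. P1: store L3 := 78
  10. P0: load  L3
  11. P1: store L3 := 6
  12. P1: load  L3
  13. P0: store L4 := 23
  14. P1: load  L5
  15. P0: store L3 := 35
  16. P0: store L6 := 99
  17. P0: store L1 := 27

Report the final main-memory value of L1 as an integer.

memory[L1] = 50

step 1: P0: store L0 := 84  ⟶  MI  (L0)  txn=BusRdX  M[L0]=60
step 2: P0: load  L4  ⟶  EI  (L4)  txn=BusRd  M[L4]=90
step 3: P0: store L0 := 7  ⟶  MI  (L0)  txn=∅  M[L0]=60
step 4: P1: store L6 := 24  ⟶  IM  (L6)  txn=BusRdX  M[L6]=60
step 5: P0: store L4 := 75  ⟶  MI  (L4)  txn=∅  M[L4]=90
step 6: P1: load  L1  ⟶  IE  (L1)  txn=BusRd  M[L1]=50
step 7: P1: store L2 := 39  ⟶  IM  (L2)  txn=BusRdX  M[L2]=10
step 8: P0: load  L4  ⟶  MI  (L4)  txn=∅  M[L4]=90
step 9: P1: store L3 := 78  ⟶  IM  (L3)  txn=BusRdX  M[L3]=0
step 10: P0: load  L3  ⟶  SS  (L3)  txn=BusRd+Flush  M[L3]=78
step 11: P1: store L3 := 6  ⟶  IM  (L3)  txn=BusUpgr  M[L3]=78
step 12: P1: load  L3  ⟶  IM  (L3)  txn=∅  M[L3]=78
step 13: P0: store L4 := 23  ⟶  MI  (L4)  txn=∅  M[L4]=90
step 14: P1: load  L5  ⟶  IE  (L5)  txn=BusRd  M[L5]=40
step 15: P0: store L3 := 35  ⟶  MI  (L3)  txn=BusRdX+Flush  M[L3]=6
step 16: P0: store L6 := 99  ⟶  MI  (L6)  txn=BusRdX+Flush  M[L6]=24
step 17: P0: store L1 := 27  ⟶  MI  (L1)  txn=BusRdX  M[L1]=50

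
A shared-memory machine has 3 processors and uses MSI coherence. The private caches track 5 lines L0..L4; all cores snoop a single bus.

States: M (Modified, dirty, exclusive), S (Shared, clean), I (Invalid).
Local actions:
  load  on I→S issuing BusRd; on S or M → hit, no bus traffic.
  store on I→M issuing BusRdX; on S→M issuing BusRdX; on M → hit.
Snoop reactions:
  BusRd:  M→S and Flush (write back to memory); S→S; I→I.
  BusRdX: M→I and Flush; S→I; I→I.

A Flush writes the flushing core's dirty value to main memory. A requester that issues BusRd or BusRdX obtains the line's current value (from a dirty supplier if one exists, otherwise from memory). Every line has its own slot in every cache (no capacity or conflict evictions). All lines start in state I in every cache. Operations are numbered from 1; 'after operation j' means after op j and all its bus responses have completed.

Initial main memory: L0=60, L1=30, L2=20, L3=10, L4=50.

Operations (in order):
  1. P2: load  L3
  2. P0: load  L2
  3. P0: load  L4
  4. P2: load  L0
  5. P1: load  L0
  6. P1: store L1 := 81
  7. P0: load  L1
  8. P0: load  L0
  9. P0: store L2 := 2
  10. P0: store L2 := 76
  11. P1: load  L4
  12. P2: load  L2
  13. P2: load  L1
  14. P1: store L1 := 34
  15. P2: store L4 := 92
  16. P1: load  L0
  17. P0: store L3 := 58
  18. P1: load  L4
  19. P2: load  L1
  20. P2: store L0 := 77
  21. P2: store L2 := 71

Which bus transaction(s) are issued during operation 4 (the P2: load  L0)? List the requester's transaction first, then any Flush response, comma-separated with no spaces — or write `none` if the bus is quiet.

bus = BusRd

step 1: P2: load  L3  ⟶  IIS  (L3)  txn=BusRd  M[L3]=10
step 2: P0: load  L2  ⟶  SII  (L2)  txn=BusRd  M[L2]=20
step 3: P0: load  L4  ⟶  SII  (L4)  txn=BusRd  M[L4]=50
step 4: P2: load  L0  ⟶  IIS  (L0)  txn=BusRd  M[L0]=60
step 5: P1: load  L0  ⟶  ISS  (L0)  txn=BusRd  M[L0]=60
step 6: P1: store L1 := 81  ⟶  IMI  (L1)  txn=BusRdX  M[L1]=30
step 7: P0: load  L1  ⟶  SSI  (L1)  txn=BusRd+Flush  M[L1]=81
step 8: P0: load  L0  ⟶  SSS  (L0)  txn=BusRd  M[L0]=60
step 9: P0: store L2 := 2  ⟶  MII  (L2)  txn=BusRdX  M[L2]=20
step 10: P0: store L2 := 76  ⟶  MII  (L2)  txn=∅  M[L2]=20
step 11: P1: load  L4  ⟶  SSI  (L4)  txn=BusRd  M[L4]=50
step 12: P2: load  L2  ⟶  SIS  (L2)  txn=BusRd+Flush  M[L2]=76
step 13: P2: load  L1  ⟶  SSS  (L1)  txn=BusRd  M[L1]=81
step 14: P1: store L1 := 34  ⟶  IMI  (L1)  txn=BusRdX  M[L1]=81
step 15: P2: store L4 := 92  ⟶  IIM  (L4)  txn=BusRdX  M[L4]=50
step 16: P1: load  L0  ⟶  SSS  (L0)  txn=∅  M[L0]=60
step 17: P0: store L3 := 58  ⟶  MII  (L3)  txn=BusRdX  M[L3]=10
step 18: P1: load  L4  ⟶  ISS  (L4)  txn=BusRd+Flush  M[L4]=92
step 19: P2: load  L1  ⟶  ISS  (L1)  txn=BusRd+Flush  M[L1]=34
step 20: P2: store L0 := 77  ⟶  IIM  (L0)  txn=BusRdX  M[L0]=60
step 21: P2: store L2 := 71  ⟶  IIM  (L2)  txn=BusRdX  M[L2]=76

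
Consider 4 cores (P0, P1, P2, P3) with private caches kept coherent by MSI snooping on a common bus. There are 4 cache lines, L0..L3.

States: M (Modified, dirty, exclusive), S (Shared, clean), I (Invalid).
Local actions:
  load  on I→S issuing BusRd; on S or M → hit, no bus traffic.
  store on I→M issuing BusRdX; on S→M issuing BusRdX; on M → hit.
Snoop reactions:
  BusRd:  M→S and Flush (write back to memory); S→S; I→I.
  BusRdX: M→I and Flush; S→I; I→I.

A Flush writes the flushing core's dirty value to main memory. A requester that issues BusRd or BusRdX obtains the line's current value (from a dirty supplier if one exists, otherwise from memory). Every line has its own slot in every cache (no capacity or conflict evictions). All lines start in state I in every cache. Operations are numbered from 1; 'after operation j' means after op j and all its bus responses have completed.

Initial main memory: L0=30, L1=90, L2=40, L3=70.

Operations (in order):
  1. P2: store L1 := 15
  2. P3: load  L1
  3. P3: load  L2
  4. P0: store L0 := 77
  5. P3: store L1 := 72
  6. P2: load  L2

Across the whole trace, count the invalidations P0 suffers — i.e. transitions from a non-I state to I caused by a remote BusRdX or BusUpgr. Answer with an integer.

step 1: P2: store L1 := 15  ⟶  IIMI  (L1)  txn=BusRdX  M[L1]=90
step 2: P3: load  L1  ⟶  IISS  (L1)  txn=BusRd+Flush  M[L1]=15
step 3: P3: load  L2  ⟶  IIIS  (L2)  txn=BusRd  M[L2]=40
step 4: P0: store L0 := 77  ⟶  MIII  (L0)  txn=BusRdX  M[L0]=30
step 5: P3: store L1 := 72  ⟶  IIIM  (L1)  txn=BusRdX  M[L1]=15
step 6: P2: load  L2  ⟶  IISS  (L2)  txn=BusRd  M[L2]=40

invalidations = 0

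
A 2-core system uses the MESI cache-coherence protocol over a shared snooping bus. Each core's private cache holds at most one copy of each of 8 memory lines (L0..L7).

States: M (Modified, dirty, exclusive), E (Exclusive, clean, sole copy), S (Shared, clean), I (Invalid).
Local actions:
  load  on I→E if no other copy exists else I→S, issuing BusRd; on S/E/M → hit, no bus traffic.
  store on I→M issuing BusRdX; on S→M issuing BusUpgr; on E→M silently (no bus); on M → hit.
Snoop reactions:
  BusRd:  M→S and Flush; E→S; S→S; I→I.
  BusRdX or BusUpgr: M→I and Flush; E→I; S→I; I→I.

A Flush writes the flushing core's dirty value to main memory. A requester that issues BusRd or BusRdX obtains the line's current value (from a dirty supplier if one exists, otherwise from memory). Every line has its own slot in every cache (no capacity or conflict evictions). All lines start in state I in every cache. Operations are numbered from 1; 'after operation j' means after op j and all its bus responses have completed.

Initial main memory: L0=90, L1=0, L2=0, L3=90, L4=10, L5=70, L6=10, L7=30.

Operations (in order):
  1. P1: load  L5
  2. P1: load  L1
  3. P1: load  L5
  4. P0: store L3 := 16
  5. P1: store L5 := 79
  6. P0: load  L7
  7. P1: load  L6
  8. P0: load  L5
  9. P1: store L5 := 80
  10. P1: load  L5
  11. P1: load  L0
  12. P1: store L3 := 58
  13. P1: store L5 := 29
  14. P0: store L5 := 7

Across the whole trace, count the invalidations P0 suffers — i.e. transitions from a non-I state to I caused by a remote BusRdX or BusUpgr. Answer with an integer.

invalidations = 2

1. P1: load  L5  bus=[BusRd]  L5: P0=I P1=E  mem[L5]=70
2. P1: load  L1  bus=[BusRd]  L1: P0=I P1=E  mem[L1]=0
3. P1: load  L5  bus=[-]  L5: P0=I P1=E  mem[L5]=70
4. P0: store L3 := 16  bus=[BusRdX]  L3: P0=M P1=I  mem[L3]=90
5. P1: store L5 := 79  bus=[-]  L5: P0=I P1=M  mem[L5]=70
6. P0: load  L7  bus=[BusRd]  L7: P0=E P1=I  mem[L7]=30
7. P1: load  L6  bus=[BusRd]  L6: P0=I P1=E  mem[L6]=10
8. P0: load  L5  bus=[BusRd,Flush]  L5: P0=S P1=S  mem[L5]=79
9. P1: store L5 := 80  bus=[BusUpgr]  L5: P0=I P1=M  mem[L5]=79
10. P1: load  L5  bus=[-]  L5: P0=I P1=M  mem[L5]=79
11. P1: load  L0  bus=[BusRd]  L0: P0=I P1=E  mem[L0]=90
12. P1: store L3 := 58  bus=[BusRdX,Flush]  L3: P0=I P1=M  mem[L3]=16
13. P1: store L5 := 29  bus=[-]  L5: P0=I P1=M  mem[L5]=79
14. P0: store L5 := 7  bus=[BusRdX,Flush]  L5: P0=M P1=I  mem[L5]=29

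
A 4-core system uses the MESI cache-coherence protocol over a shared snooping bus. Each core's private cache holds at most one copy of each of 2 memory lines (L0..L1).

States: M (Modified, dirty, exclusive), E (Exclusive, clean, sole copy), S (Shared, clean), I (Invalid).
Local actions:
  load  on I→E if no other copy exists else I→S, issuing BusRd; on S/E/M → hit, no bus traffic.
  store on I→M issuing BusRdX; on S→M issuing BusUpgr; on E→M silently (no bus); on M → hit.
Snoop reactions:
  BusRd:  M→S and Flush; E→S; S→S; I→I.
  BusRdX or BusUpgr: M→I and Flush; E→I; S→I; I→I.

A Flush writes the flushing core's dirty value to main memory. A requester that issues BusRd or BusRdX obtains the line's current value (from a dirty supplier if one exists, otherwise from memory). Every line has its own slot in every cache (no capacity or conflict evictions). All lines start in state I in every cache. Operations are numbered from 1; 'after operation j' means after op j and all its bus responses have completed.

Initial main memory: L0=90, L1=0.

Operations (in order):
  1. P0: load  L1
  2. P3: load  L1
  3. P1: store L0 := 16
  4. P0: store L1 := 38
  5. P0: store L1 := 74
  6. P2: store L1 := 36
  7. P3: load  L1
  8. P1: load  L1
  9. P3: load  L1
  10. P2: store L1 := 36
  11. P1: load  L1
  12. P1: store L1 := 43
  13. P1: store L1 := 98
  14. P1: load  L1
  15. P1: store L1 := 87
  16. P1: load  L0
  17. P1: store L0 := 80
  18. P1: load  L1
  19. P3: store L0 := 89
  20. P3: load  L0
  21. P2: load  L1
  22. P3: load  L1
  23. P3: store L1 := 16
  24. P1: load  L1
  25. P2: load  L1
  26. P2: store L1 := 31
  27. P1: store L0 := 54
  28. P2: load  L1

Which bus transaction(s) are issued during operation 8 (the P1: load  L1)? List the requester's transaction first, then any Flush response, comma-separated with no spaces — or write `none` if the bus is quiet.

bus = BusRd

1. P0: load  L1  bus=[BusRd]  L1: P0=E P1=I P2=I P3=I  mem[L1]=0
2. P3: load  L1  bus=[BusRd]  L1: P0=S P1=I P2=I P3=S  mem[L1]=0
3. P1: store L0 := 16  bus=[BusRdX]  L0: P0=I P1=M P2=I P3=I  mem[L0]=90
4. P0: store L1 := 38  bus=[BusUpgr]  L1: P0=M P1=I P2=I P3=I  mem[L1]=0
5. P0: store L1 := 74  bus=[-]  L1: P0=M P1=I P2=I P3=I  mem[L1]=0
6. P2: store L1 := 36  bus=[BusRdX,Flush]  L1: P0=I P1=I P2=M P3=I  mem[L1]=74
7. P3: load  L1  bus=[BusRd,Flush]  L1: P0=I P1=I P2=S P3=S  mem[L1]=36
8. P1: load  L1  bus=[BusRd]  L1: P0=I P1=S P2=S P3=S  mem[L1]=36
9. P3: load  L1  bus=[-]  L1: P0=I P1=S P2=S P3=S  mem[L1]=36
10. P2: store L1 := 36  bus=[BusUpgr]  L1: P0=I P1=I P2=M P3=I  mem[L1]=36
11. P1: load  L1  bus=[BusRd,Flush]  L1: P0=I P1=S P2=S P3=I  mem[L1]=36
12. P1: store L1 := 43  bus=[BusUpgr]  L1: P0=I P1=M P2=I P3=I  mem[L1]=36
13. P1: store L1 := 98  bus=[-]  L1: P0=I P1=M P2=I P3=I  mem[L1]=36
14. P1: load  L1  bus=[-]  L1: P0=I P1=M P2=I P3=I  mem[L1]=36
15. P1: store L1 := 87  bus=[-]  L1: P0=I P1=M P2=I P3=I  mem[L1]=36
16. P1: load  L0  bus=[-]  L0: P0=I P1=M P2=I P3=I  mem[L0]=90
17. P1: store L0 := 80  bus=[-]  L0: P0=I P1=M P2=I P3=I  mem[L0]=90
18. P1: load  L1  bus=[-]  L1: P0=I P1=M P2=I P3=I  mem[L1]=36
19. P3: store L0 := 89  bus=[BusRdX,Flush]  L0: P0=I P1=I P2=I P3=M  mem[L0]=80
20. P3: load  L0  bus=[-]  L0: P0=I P1=I P2=I P3=M  mem[L0]=80
21. P2: load  L1  bus=[BusRd,Flush]  L1: P0=I P1=S P2=S P3=I  mem[L1]=87
22. P3: load  L1  bus=[BusRd]  L1: P0=I P1=S P2=S P3=S  mem[L1]=87
23. P3: store L1 := 16  bus=[BusUpgr]  L1: P0=I P1=I P2=I P3=M  mem[L1]=87
24. P1: load  L1  bus=[BusRd,Flush]  L1: P0=I P1=S P2=I P3=S  mem[L1]=16
25. P2: load  L1  bus=[BusRd]  L1: P0=I P1=S P2=S P3=S  mem[L1]=16
26. P2: store L1 := 31  bus=[BusUpgr]  L1: P0=I P1=I P2=M P3=I  mem[L1]=16
27. P1: store L0 := 54  bus=[BusRdX,Flush]  L0: P0=I P1=M P2=I P3=I  mem[L0]=89
28. P2: load  L1  bus=[-]  L1: P0=I P1=I P2=M P3=I  mem[L1]=16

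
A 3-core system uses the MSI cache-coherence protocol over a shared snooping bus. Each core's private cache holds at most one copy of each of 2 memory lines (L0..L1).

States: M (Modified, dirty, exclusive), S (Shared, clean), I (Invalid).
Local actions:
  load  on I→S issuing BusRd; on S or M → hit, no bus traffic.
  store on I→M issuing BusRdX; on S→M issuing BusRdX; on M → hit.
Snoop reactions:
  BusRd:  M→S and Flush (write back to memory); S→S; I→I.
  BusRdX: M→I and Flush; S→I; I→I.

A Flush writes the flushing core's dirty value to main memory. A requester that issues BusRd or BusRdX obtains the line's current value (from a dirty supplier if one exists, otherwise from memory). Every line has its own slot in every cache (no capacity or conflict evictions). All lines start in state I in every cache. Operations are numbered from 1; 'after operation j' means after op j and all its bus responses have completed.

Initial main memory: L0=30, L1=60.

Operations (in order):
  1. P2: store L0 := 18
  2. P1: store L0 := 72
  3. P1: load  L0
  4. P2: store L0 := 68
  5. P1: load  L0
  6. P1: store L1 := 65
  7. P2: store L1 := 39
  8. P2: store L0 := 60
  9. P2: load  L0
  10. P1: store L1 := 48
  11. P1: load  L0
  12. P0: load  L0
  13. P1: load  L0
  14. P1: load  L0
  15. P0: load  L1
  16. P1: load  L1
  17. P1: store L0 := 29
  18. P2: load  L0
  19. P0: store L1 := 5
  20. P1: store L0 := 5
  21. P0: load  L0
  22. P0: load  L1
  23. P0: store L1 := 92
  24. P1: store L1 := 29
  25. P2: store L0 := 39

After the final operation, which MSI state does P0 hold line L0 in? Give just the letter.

state = I

  op1 P2: store L0 := 18 → I/I/M on L0; bus BusRdX; mem=30
  op2 P1: store L0 := 72 → I/M/I on L0; bus BusRdX Flush; mem=18
  op3 P1: load  L0 → I/M/I on L0; bus (none); mem=18
  op4 P2: store L0 := 68 → I/I/M on L0; bus BusRdX Flush; mem=72
  op5 P1: load  L0 → I/S/S on L0; bus BusRd Flush; mem=68
  op6 P1: store L1 := 65 → I/M/I on L1; bus BusRdX; mem=60
  op7 P2: store L1 := 39 → I/I/M on L1; bus BusRdX Flush; mem=65
  op8 P2: store L0 := 60 → I/I/M on L0; bus BusRdX; mem=68
  op9 P2: load  L0 → I/I/M on L0; bus (none); mem=68
  op10 P1: store L1 := 48 → I/M/I on L1; bus BusRdX Flush; mem=39
  op11 P1: load  L0 → I/S/S on L0; bus BusRd Flush; mem=60
  op12 P0: load  L0 → S/S/S on L0; bus BusRd; mem=60
  op13 P1: load  L0 → S/S/S on L0; bus (none); mem=60
  op14 P1: load  L0 → S/S/S on L0; bus (none); mem=60
  op15 P0: load  L1 → S/S/I on L1; bus BusRd Flush; mem=48
  op16 P1: load  L1 → S/S/I on L1; bus (none); mem=48
  op17 P1: store L0 := 29 → I/M/I on L0; bus BusRdX; mem=60
  op18 P2: load  L0 → I/S/S on L0; bus BusRd Flush; mem=29
  op19 P0: store L1 := 5 → M/I/I on L1; bus BusRdX; mem=48
  op20 P1: store L0 := 5 → I/M/I on L0; bus BusRdX; mem=29
  op21 P0: load  L0 → S/S/I on L0; bus BusRd Flush; mem=5
  op22 P0: load  L1 → M/I/I on L1; bus (none); mem=48
  op23 P0: store L1 := 92 → M/I/I on L1; bus (none); mem=48
  op24 P1: store L1 := 29 → I/M/I on L1; bus BusRdX Flush; mem=92
  op25 P2: store L0 := 39 → I/I/M on L0; bus BusRdX; mem=5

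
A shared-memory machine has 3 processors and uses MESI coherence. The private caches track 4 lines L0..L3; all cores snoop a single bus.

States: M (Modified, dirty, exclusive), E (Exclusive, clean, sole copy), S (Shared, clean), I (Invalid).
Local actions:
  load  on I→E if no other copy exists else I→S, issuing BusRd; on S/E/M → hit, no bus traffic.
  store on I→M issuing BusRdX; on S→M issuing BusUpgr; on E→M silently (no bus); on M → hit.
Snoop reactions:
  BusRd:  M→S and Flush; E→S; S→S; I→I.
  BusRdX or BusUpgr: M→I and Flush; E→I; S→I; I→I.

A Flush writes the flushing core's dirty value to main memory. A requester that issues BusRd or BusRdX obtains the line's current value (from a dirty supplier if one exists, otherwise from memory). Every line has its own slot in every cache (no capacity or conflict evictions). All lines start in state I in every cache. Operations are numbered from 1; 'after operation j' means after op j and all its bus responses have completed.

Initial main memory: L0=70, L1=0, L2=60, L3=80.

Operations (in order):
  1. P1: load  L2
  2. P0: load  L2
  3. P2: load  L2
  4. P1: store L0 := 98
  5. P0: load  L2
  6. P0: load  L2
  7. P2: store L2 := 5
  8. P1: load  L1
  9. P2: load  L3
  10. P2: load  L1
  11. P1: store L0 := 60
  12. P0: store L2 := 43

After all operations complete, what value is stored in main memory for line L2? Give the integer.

memory[L2] = 5

  op1 P1: load  L2 → I/E/I on L2; bus BusRd; mem=60
  op2 P0: load  L2 → S/S/I on L2; bus BusRd; mem=60
  op3 P2: load  L2 → S/S/S on L2; bus BusRd; mem=60
  op4 P1: store L0 := 98 → I/M/I on L0; bus BusRdX; mem=70
  op5 P0: load  L2 → S/S/S on L2; bus (none); mem=60
  op6 P0: load  L2 → S/S/S on L2; bus (none); mem=60
  op7 P2: store L2 := 5 → I/I/M on L2; bus BusUpgr; mem=60
  op8 P1: load  L1 → I/E/I on L1; bus BusRd; mem=0
  op9 P2: load  L3 → I/I/E on L3; bus BusRd; mem=80
  op10 P2: load  L1 → I/S/S on L1; bus BusRd; mem=0
  op11 P1: store L0 := 60 → I/M/I on L0; bus (none); mem=70
  op12 P0: store L2 := 43 → M/I/I on L2; bus BusRdX Flush; mem=5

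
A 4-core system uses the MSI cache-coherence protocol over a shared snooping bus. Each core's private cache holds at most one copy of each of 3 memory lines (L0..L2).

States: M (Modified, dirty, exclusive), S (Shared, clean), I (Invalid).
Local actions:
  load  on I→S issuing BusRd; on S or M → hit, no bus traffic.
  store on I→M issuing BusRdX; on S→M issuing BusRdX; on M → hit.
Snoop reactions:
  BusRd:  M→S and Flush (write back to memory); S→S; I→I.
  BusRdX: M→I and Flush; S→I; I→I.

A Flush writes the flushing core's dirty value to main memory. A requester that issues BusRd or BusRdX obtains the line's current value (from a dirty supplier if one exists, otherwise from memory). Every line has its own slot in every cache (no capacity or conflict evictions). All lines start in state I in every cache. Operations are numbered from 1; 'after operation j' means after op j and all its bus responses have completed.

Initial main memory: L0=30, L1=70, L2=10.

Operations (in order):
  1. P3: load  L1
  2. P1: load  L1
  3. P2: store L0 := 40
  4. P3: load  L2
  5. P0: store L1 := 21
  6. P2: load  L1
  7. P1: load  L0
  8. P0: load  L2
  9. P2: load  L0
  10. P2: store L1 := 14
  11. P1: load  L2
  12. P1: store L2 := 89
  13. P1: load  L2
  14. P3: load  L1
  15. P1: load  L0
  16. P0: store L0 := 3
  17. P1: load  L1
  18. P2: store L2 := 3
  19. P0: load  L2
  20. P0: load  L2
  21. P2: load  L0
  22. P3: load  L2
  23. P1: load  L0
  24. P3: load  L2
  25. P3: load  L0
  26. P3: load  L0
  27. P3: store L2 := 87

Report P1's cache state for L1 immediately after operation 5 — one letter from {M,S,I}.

state = I

step 1: P3: load  L1  ⟶  IIIS  (L1)  txn=BusRd  M[L1]=70
step 2: P1: load  L1  ⟶  ISIS  (L1)  txn=BusRd  M[L1]=70
step 3: P2: store L0 := 40  ⟶  IIMI  (L0)  txn=BusRdX  M[L0]=30
step 4: P3: load  L2  ⟶  IIIS  (L2)  txn=BusRd  M[L2]=10
step 5: P0: store L1 := 21  ⟶  MIII  (L1)  txn=BusRdX  M[L1]=70
step 6: P2: load  L1  ⟶  SISI  (L1)  txn=BusRd+Flush  M[L1]=21
step 7: P1: load  L0  ⟶  ISSI  (L0)  txn=BusRd+Flush  M[L0]=40
step 8: P0: load  L2  ⟶  SIIS  (L2)  txn=BusRd  M[L2]=10
step 9: P2: load  L0  ⟶  ISSI  (L0)  txn=∅  M[L0]=40
step 10: P2: store L1 := 14  ⟶  IIMI  (L1)  txn=BusRdX  M[L1]=21
step 11: P1: load  L2  ⟶  SSIS  (L2)  txn=BusRd  M[L2]=10
step 12: P1: store L2 := 89  ⟶  IMII  (L2)  txn=BusRdX  M[L2]=10
step 13: P1: load  L2  ⟶  IMII  (L2)  txn=∅  M[L2]=10
step 14: P3: load  L1  ⟶  IISS  (L1)  txn=BusRd+Flush  M[L1]=14
step 15: P1: load  L0  ⟶  ISSI  (L0)  txn=∅  M[L0]=40
step 16: P0: store L0 := 3  ⟶  MIII  (L0)  txn=BusRdX  M[L0]=40
step 17: P1: load  L1  ⟶  ISSS  (L1)  txn=BusRd  M[L1]=14
step 18: P2: store L2 := 3  ⟶  IIMI  (L2)  txn=BusRdX+Flush  M[L2]=89
step 19: P0: load  L2  ⟶  SISI  (L2)  txn=BusRd+Flush  M[L2]=3
step 20: P0: load  L2  ⟶  SISI  (L2)  txn=∅  M[L2]=3
step 21: P2: load  L0  ⟶  SISI  (L0)  txn=BusRd+Flush  M[L0]=3
step 22: P3: load  L2  ⟶  SISS  (L2)  txn=BusRd  M[L2]=3
step 23: P1: load  L0  ⟶  SSSI  (L0)  txn=BusRd  M[L0]=3
step 24: P3: load  L2  ⟶  SISS  (L2)  txn=∅  M[L2]=3
step 25: P3: load  L0  ⟶  SSSS  (L0)  txn=BusRd  M[L0]=3
step 26: P3: load  L0  ⟶  SSSS  (L0)  txn=∅  M[L0]=3
step 27: P3: store L2 := 87  ⟶  IIIM  (L2)  txn=BusRdX  M[L2]=3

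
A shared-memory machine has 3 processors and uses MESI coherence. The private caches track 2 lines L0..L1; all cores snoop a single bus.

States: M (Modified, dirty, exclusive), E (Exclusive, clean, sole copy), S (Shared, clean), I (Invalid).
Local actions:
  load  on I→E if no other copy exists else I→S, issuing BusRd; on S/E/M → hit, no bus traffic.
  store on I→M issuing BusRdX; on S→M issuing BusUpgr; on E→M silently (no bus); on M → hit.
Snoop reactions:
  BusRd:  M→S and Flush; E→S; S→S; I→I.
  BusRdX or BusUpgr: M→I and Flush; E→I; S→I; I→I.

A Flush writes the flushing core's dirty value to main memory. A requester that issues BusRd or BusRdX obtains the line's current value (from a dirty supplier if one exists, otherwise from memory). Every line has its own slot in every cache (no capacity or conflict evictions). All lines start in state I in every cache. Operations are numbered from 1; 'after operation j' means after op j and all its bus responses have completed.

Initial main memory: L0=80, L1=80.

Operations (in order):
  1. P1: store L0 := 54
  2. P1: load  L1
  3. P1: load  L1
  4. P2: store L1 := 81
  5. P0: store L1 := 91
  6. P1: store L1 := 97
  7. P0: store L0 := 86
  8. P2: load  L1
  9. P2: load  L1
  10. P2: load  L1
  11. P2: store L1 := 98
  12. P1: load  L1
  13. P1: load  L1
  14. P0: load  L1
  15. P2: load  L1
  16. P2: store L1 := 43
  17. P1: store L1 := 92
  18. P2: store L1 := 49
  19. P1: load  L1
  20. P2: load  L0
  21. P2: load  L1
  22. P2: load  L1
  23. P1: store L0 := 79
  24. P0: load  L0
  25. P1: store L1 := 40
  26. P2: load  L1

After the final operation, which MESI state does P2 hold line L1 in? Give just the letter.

[1] P1: store L0 := 54 | P0:I, P1:M(54), P2:I | bus: BusRdX
[2] P1: load  L1 | P0:I, P1:E(80), P2:I | bus: BusRd
[3] P1: load  L1 | P0:I, P1:E(80), P2:I | bus: none
[4] P2: store L1 := 81 | P0:I, P1:I, P2:M(81) | bus: BusRdX
[5] P0: store L1 := 91 | P0:M(91), P1:I, P2:I | bus: BusRdX,Flush
[6] P1: store L1 := 97 | P0:I, P1:M(97), P2:I | bus: BusRdX,Flush
[7] P0: store L0 := 86 | P0:M(86), P1:I, P2:I | bus: BusRdX,Flush
[8] P2: load  L1 | P0:I, P1:S(97), P2:S(97) | bus: BusRd,Flush
[9] P2: load  L1 | P0:I, P1:S(97), P2:S(97) | bus: none
[10] P2: load  L1 | P0:I, P1:S(97), P2:S(97) | bus: none
[11] P2: store L1 := 98 | P0:I, P1:I, P2:M(98) | bus: BusUpgr
[12] P1: load  L1 | P0:I, P1:S(98), P2:S(98) | bus: BusRd,Flush
[13] P1: load  L1 | P0:I, P1:S(98), P2:S(98) | bus: none
[14] P0: load  L1 | P0:S(98), P1:S(98), P2:S(98) | bus: BusRd
[15] P2: load  L1 | P0:S(98), P1:S(98), P2:S(98) | bus: none
[16] P2: store L1 := 43 | P0:I, P1:I, P2:M(43) | bus: BusUpgr
[17] P1: store L1 := 92 | P0:I, P1:M(92), P2:I | bus: BusRdX,Flush
[18] P2: store L1 := 49 | P0:I, P1:I, P2:M(49) | bus: BusRdX,Flush
[19] P1: load  L1 | P0:I, P1:S(49), P2:S(49) | bus: BusRd,Flush
[20] P2: load  L0 | P0:S(86), P1:I, P2:S(86) | bus: BusRd,Flush
[21] P2: load  L1 | P0:I, P1:S(49), P2:S(49) | bus: none
[22] P2: load  L1 | P0:I, P1:S(49), P2:S(49) | bus: none
[23] P1: store L0 := 79 | P0:I, P1:M(79), P2:I | bus: BusRdX
[24] P0: load  L0 | P0:S(79), P1:S(79), P2:I | bus: BusRd,Flush
[25] P1: store L1 := 40 | P0:I, P1:M(40), P2:I | bus: BusUpgr
[26] P2: load  L1 | P0:I, P1:S(40), P2:S(40) | bus: BusRd,Flush

state = S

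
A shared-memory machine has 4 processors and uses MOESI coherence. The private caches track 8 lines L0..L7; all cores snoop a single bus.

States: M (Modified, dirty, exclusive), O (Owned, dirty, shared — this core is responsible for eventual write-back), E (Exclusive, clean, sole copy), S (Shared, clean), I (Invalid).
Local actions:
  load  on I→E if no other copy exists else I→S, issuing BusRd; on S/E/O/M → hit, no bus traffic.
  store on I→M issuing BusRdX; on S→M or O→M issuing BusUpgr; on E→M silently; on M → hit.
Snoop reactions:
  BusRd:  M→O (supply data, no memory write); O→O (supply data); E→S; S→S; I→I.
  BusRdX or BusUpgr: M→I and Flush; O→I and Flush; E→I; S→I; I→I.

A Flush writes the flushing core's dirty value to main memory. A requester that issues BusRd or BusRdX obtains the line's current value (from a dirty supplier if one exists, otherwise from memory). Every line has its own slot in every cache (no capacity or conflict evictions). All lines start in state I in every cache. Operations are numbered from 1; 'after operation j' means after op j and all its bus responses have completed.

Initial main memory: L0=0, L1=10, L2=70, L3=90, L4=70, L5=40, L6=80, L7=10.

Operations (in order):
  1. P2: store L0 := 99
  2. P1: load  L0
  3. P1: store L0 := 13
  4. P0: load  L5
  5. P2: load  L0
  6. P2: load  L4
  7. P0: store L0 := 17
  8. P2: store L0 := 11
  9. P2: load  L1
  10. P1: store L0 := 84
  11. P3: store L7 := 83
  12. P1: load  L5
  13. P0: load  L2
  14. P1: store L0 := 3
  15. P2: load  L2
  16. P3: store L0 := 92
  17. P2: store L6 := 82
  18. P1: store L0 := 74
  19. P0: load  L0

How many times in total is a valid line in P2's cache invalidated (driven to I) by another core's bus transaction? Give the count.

1. P2: store L0 := 99  bus=[BusRdX]  L0: P0=I P1=I P2=M P3=I  mem[L0]=0
2. P1: load  L0  bus=[BusRd]  L0: P0=I P1=S P2=O P3=I  mem[L0]=0
3. P1: store L0 := 13  bus=[BusUpgr,Flush]  L0: P0=I P1=M P2=I P3=I  mem[L0]=99
4. P0: load  L5  bus=[BusRd]  L5: P0=E P1=I P2=I P3=I  mem[L5]=40
5. P2: load  L0  bus=[BusRd]  L0: P0=I P1=O P2=S P3=I  mem[L0]=99
6. P2: load  L4  bus=[BusRd]  L4: P0=I P1=I P2=E P3=I  mem[L4]=70
7. P0: store L0 := 17  bus=[BusRdX,Flush]  L0: P0=M P1=I P2=I P3=I  mem[L0]=13
8. P2: store L0 := 11  bus=[BusRdX,Flush]  L0: P0=I P1=I P2=M P3=I  mem[L0]=17
9. P2: load  L1  bus=[BusRd]  L1: P0=I P1=I P2=E P3=I  mem[L1]=10
10. P1: store L0 := 84  bus=[BusRdX,Flush]  L0: P0=I P1=M P2=I P3=I  mem[L0]=11
11. P3: store L7 := 83  bus=[BusRdX]  L7: P0=I P1=I P2=I P3=M  mem[L7]=10
12. P1: load  L5  bus=[BusRd]  L5: P0=S P1=S P2=I P3=I  mem[L5]=40
13. P0: load  L2  bus=[BusRd]  L2: P0=E P1=I P2=I P3=I  mem[L2]=70
14. P1: store L0 := 3  bus=[-]  L0: P0=I P1=M P2=I P3=I  mem[L0]=11
15. P2: load  L2  bus=[BusRd]  L2: P0=S P1=I P2=S P3=I  mem[L2]=70
16. P3: store L0 := 92  bus=[BusRdX,Flush]  L0: P0=I P1=I P2=I P3=M  mem[L0]=3
17. P2: store L6 := 82  bus=[BusRdX]  L6: P0=I P1=I P2=M P3=I  mem[L6]=80
18. P1: store L0 := 74  bus=[BusRdX,Flush]  L0: P0=I P1=M P2=I P3=I  mem[L0]=92
19. P0: load  L0  bus=[BusRd]  L0: P0=S P1=O P2=I P3=I  mem[L0]=92

invalidations = 3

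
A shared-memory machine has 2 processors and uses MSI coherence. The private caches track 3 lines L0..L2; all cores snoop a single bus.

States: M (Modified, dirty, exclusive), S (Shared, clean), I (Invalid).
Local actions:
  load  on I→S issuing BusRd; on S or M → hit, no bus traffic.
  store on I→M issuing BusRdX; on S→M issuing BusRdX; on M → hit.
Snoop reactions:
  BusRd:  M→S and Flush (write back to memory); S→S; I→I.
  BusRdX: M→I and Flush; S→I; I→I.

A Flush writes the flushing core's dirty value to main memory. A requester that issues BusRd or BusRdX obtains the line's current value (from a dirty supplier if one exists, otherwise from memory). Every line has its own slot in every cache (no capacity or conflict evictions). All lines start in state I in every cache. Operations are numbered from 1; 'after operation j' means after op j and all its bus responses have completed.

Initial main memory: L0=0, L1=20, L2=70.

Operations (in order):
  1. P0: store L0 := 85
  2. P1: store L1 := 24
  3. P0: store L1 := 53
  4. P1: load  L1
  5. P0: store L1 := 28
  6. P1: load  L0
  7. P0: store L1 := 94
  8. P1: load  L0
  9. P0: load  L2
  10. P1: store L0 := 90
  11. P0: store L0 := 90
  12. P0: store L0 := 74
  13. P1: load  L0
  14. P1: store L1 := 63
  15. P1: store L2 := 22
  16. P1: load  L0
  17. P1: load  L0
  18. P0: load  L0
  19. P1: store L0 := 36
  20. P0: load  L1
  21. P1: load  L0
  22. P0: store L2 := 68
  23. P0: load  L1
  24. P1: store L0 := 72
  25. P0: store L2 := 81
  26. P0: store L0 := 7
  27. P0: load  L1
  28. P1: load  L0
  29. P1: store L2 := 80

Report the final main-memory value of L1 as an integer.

step 1: P0: store L0 := 85  ⟶  MI  (L0)  txn=BusRdX  M[L0]=0
step 2: P1: store L1 := 24  ⟶  IM  (L1)  txn=BusRdX  M[L1]=20
step 3: P0: store L1 := 53  ⟶  MI  (L1)  txn=BusRdX+Flush  M[L1]=24
step 4: P1: load  L1  ⟶  SS  (L1)  txn=BusRd+Flush  M[L1]=53
step 5: P0: store L1 := 28  ⟶  MI  (L1)  txn=BusRdX  M[L1]=53
step 6: P1: load  L0  ⟶  SS  (L0)  txn=BusRd+Flush  M[L0]=85
step 7: P0: store L1 := 94  ⟶  MI  (L1)  txn=∅  M[L1]=53
step 8: P1: load  L0  ⟶  SS  (L0)  txn=∅  M[L0]=85
step 9: P0: load  L2  ⟶  SI  (L2)  txn=BusRd  M[L2]=70
step 10: P1: store L0 := 90  ⟶  IM  (L0)  txn=BusRdX  M[L0]=85
step 11: P0: store L0 := 90  ⟶  MI  (L0)  txn=BusRdX+Flush  M[L0]=90
step 12: P0: store L0 := 74  ⟶  MI  (L0)  txn=∅  M[L0]=90
step 13: P1: load  L0  ⟶  SS  (L0)  txn=BusRd+Flush  M[L0]=74
step 14: P1: store L1 := 63  ⟶  IM  (L1)  txn=BusRdX+Flush  M[L1]=94
step 15: P1: store L2 := 22  ⟶  IM  (L2)  txn=BusRdX  M[L2]=70
step 16: P1: load  L0  ⟶  SS  (L0)  txn=∅  M[L0]=74
step 17: P1: load  L0  ⟶  SS  (L0)  txn=∅  M[L0]=74
step 18: P0: load  L0  ⟶  SS  (L0)  txn=∅  M[L0]=74
step 19: P1: store L0 := 36  ⟶  IM  (L0)  txn=BusRdX  M[L0]=74
step 20: P0: load  L1  ⟶  SS  (L1)  txn=BusRd+Flush  M[L1]=63
step 21: P1: load  L0  ⟶  IM  (L0)  txn=∅  M[L0]=74
step 22: P0: store L2 := 68  ⟶  MI  (L2)  txn=BusRdX+Flush  M[L2]=22
step 23: P0: load  L1  ⟶  SS  (L1)  txn=∅  M[L1]=63
step 24: P1: store L0 := 72  ⟶  IM  (L0)  txn=∅  M[L0]=74
step 25: P0: store L2 := 81  ⟶  MI  (L2)  txn=∅  M[L2]=22
step 26: P0: store L0 := 7  ⟶  MI  (L0)  txn=BusRdX+Flush  M[L0]=72
step 27: P0: load  L1  ⟶  SS  (L1)  txn=∅  M[L1]=63
step 28: P1: load  L0  ⟶  SS  (L0)  txn=BusRd+Flush  M[L0]=7
step 29: P1: store L2 := 80  ⟶  IM  (L2)  txn=BusRdX+Flush  M[L2]=81

memory[L1] = 63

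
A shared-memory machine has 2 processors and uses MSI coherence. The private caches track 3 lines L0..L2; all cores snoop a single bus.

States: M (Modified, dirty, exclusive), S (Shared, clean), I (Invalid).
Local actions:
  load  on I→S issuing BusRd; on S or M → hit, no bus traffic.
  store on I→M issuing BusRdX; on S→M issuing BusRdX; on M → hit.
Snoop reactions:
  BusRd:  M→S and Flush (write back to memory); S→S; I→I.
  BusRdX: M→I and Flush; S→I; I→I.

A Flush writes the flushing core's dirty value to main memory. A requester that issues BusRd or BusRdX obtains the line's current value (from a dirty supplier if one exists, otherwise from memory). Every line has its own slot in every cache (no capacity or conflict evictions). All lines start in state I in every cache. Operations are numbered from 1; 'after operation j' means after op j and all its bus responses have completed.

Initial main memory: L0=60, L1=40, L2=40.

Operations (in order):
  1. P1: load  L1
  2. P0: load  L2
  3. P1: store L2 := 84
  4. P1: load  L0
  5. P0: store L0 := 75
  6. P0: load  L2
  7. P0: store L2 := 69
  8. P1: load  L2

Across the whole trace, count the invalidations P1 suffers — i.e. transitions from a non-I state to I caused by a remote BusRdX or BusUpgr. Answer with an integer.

invalidations = 2

1. P1: load  L1  bus=[BusRd]  L1: P0=I P1=S  mem[L1]=40
2. P0: load  L2  bus=[BusRd]  L2: P0=S P1=I  mem[L2]=40
3. P1: store L2 := 84  bus=[BusRdX]  L2: P0=I P1=M  mem[L2]=40
4. P1: load  L0  bus=[BusRd]  L0: P0=I P1=S  mem[L0]=60
5. P0: store L0 := 75  bus=[BusRdX]  L0: P0=M P1=I  mem[L0]=60
6. P0: load  L2  bus=[BusRd,Flush]  L2: P0=S P1=S  mem[L2]=84
7. P0: store L2 := 69  bus=[BusRdX]  L2: P0=M P1=I  mem[L2]=84
8. P1: load  L2  bus=[BusRd,Flush]  L2: P0=S P1=S  mem[L2]=69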